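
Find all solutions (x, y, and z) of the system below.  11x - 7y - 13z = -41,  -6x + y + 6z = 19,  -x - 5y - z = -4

Row-reduce:
R1 ← R1 / (11).
R2 ← R2 + 6·R1.
R3 ← R3 + 1·R1.
R2 ← R2 / (-31/11).
R1 ← R1 + 7/11·R2.
R3 ← R3 + 62/11·R2.
Row 3 reduces to 0 = -1, a contradiction. The system is inconsistent.

no solution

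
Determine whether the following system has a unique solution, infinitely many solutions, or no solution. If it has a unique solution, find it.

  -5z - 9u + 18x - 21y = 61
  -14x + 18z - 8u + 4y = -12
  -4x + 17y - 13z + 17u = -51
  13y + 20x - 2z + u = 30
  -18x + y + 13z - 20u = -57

no solution

Row-reduce:
R1 ← R1 / (18).
R2 ← R2 + 14·R1.
R3 ← R3 + 4·R1.
R4 ← R4 − 20·R1.
R5 ← R5 + 18·R1.
R2 ← R2 / (-37/3).
R1 ← R1 + 7/6·R2.
R3 ← R3 − 37/3·R2.
R4 ← R4 − 109/3·R2.
R5 ← R5 + 20·R2.
Swap R3 and R4.
R3 ← R3 / (5009/111).
R1 ← R1 + 179/111·R3.
R2 ← R2 + 127/111·R3.
R5 ← R5 + 1652/111·R3.
Swap R4 and R5.
R4 ← R4 / (-78249/5009).
R1 ← R1 + 1338/5009·R4.
R2 ← R2 − 1877/5009·R4.
R3 ← R3 + 3684/5009·R4.
Row 5 reduces to 0 = -2, a contradiction. The system is inconsistent.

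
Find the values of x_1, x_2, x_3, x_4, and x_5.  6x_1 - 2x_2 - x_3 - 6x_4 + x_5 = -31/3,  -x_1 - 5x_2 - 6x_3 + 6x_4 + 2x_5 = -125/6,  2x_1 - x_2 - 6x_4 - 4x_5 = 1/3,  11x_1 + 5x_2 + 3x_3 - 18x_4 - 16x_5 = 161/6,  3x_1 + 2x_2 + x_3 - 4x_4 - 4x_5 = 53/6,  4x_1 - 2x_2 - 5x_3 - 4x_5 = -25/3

x_1 = -1/2, x_2 = 8/3, x_3 = 1, x_4 = 0, x_5 = -1

Row-reduce the augmented matrix:
R1 ← R1 / (6).
R2 ← R2 + 1·R1.
R3 ← R3 − 2·R1.
R4 ← R4 − 11·R1.
R5 ← R5 − 3·R1.
R6 ← R6 − 4·R1.
R2 ← R2 / (-16/3).
R1 ← R1 + 1/3·R2.
R3 ← R3 + 1/3·R2.
R4 ← R4 − 26/3·R2.
R5 ← R5 − 3·R2.
R6 ← R6 + 2/3·R2.
R3 ← R3 / (23/32).
R1 ← R1 − 7/32·R3.
R2 ← R2 − 37/32·R3.
R4 ← R4 + 83/16·R3.
R5 ← R5 + 63/32·R3.
R6 ← R6 + 57/16·R3.
R4 ← R4 / (-30).
R2 ← R2 − 6·R4.
R3 ← R3 + 6·R4.
R5 ← R5 + 10·R4.
R6 ← R6 + 18·R4.
Swap R5 and R6.
R5 ← R5 / (98/115).
R1 ← R1 − 32/23·R5.
R2 ← R2 + 291/115·R5.
R3 ← R3 − 356/115·R5.
R4 ← R4 − 357/230·R5.
R6 reduces to 0 = 0, so the extra equation is consistent.
Reading off the reduced rows gives x_1 = -1/2, x_2 = 8/3, x_3 = 1, x_4 = 0, x_5 = -1.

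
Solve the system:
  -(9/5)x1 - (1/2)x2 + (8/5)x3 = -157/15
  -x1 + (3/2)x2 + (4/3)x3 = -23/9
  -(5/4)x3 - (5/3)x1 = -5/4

x1 = 11/4, x2 = 5/2, x3 = -8/3

Row-reduce the augmented matrix:
R1 ← R1 / (-9/5).
R2 ← R2 + 1·R1.
R3 ← R3 + 5/3·R1.
R2 ← R2 / (16/9).
R1 ← R1 − 5/18·R2.
R3 ← R3 − 25/54·R2.
R3 ← R3 / (-205/72).
R1 ← R1 + 23/24·R3.
R2 ← R2 − 1/4·R3.
Reading off the reduced rows gives x1 = 11/4, x2 = 5/2, x3 = -8/3.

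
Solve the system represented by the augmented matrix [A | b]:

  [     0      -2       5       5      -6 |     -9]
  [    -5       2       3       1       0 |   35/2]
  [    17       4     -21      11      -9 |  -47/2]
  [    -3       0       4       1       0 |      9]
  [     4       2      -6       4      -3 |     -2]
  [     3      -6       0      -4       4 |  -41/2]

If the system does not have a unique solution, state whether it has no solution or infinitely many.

x_1 = -3/2, x_2 = 3, x_3 = 1/2, x_4 = 5/2, x_5 = 3

Row-reduce the augmented matrix:
Swap R1 and R2.
R1 ← R1 / (-5).
R3 ← R3 − 17·R1.
R4 ← R4 + 3·R1.
R5 ← R5 − 4·R1.
R6 ← R6 − 3·R1.
R2 ← R2 / (-2).
R1 ← R1 + 2/5·R2.
R3 ← R3 − 54/5·R2.
R4 ← R4 + 6/5·R2.
R5 ← R5 − 18/5·R2.
R6 ← R6 + 24/5·R2.
R3 ← R3 / (81/5).
R1 ← R1 + 8/5·R3.
R2 ← R2 + 5/2·R3.
R4 ← R4 + 4/5·R3.
R5 ← R5 − 27/5·R3.
R6 ← R6 + 51/5·R3.
R4 ← R4 / (-5/9).
R1 ← R1 − 26/9·R4.
R2 ← R2 − 35/9·R4.
R3 ← R3 − 23/9·R4.
R6 ← R6 − 32/3·R4.
Swap R5 and R6.
R5 ← R5 / (111/5).
R1 ← R1 − 26/5·R5.
R2 ← R2 − 15/2·R5.
R3 ← R3 − 23/5·R5.
R4 ← R4 + 14/5·R5.
R6 reduces to 0 = 0, so the extra equation is consistent.
Reading off the reduced rows gives x_1 = -3/2, x_2 = 3, x_3 = 1/2, x_4 = 5/2, x_5 = 3.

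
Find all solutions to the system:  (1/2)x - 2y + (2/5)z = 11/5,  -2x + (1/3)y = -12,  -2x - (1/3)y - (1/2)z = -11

x = 6, y = 0, z = -2

Row-reduce the augmented matrix:
R1 ← R1 / (1/2).
R2 ← R2 + 2·R1.
R3 ← R3 + 2·R1.
R2 ← R2 / (-23/3).
R1 ← R1 + 4·R2.
R3 ← R3 + 25/3·R2.
R3 ← R3 / (-147/230).
R1 ← R1 + 4/115·R3.
R2 ← R2 + 24/115·R3.
Reading off the reduced rows gives x = 6, y = 0, z = -2.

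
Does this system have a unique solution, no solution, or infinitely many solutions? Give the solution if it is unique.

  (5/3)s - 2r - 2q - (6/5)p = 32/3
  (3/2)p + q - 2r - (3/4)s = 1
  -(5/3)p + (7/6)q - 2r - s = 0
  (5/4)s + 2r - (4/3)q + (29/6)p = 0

no solution

Row-reduce:
R1 ← R1 / (-6/5).
R2 ← R2 − 3/2·R1.
R3 ← R3 + 5/3·R1.
R4 ← R4 − 29/6·R1.
R2 ← R2 / (-3/2).
R1 ← R1 − 5/3·R2.
R3 ← R3 − 71/18·R2.
R4 ← R4 + 169/18·R2.
R3 ← R3 / (-199/18).
R1 ← R1 + 10/3·R3.
R2 ← R2 − 3·R3.
R4 ← R4 − 199/9·R3.
Row 4 reduces to 0 = -1, a contradiction. The system is inconsistent.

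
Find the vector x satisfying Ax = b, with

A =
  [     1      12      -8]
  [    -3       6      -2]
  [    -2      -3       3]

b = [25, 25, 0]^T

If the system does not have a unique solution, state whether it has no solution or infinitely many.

Row-reduce:
R2 ← R2 + 3·R1.
R3 ← R3 + 2·R1.
R2 ← R2 / (42).
R1 ← R1 − 12·R2.
R3 ← R3 − 21·R2.
Rank is 2 with 3 unknowns, leaving x_3 free.

infinitely many solutions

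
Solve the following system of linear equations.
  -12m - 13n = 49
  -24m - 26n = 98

infinitely many solutions

Row-reduce:
R1 ← R1 / (-12).
R2 ← R2 + 24·R1.
Rank is 1 with 2 unknowns, leaving n free.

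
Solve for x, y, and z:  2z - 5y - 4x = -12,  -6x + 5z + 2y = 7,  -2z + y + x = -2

Row-reduce the augmented matrix:
R1 ← R1 / (-4).
R2 ← R2 + 6·R1.
R3 ← R3 − 1·R1.
R2 ← R2 / (19/2).
R1 ← R1 − 5/4·R2.
R3 ← R3 + 1/4·R2.
R3 ← R3 / (-55/38).
R1 ← R1 + 29/38·R3.
R2 ← R2 − 4/19·R3.
Reading off the reduced rows gives x = 2, y = 2, z = 3.

x = 2, y = 2, z = 3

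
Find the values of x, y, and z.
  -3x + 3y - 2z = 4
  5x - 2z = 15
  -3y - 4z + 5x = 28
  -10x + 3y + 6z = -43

x = 1, y = -1, z = -5

Row-reduce the augmented matrix:
R1 ← R1 / (-3).
R2 ← R2 − 5·R1.
R3 ← R3 − 5·R1.
R4 ← R4 + 10·R1.
R2 ← R2 / (5).
R1 ← R1 + 1·R2.
R3 ← R3 − 2·R2.
R4 ← R4 + 7·R2.
R3 ← R3 / (-26/5).
R1 ← R1 + 2/5·R3.
R2 ← R2 + 16/15·R3.
R4 ← R4 − 26/5·R3.
R4 reduces to 0 = 0, so the extra equation is consistent.
Reading off the reduced rows gives x = 1, y = -1, z = -5.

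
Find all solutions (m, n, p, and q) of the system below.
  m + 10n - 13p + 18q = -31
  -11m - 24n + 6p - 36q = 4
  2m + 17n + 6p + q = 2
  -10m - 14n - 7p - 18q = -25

no solution

Row-reduce:
R2 ← R2 + 11·R1.
R3 ← R3 − 2·R1.
R4 ← R4 + 10·R1.
R2 ← R2 / (86).
R1 ← R1 − 10·R2.
R3 ← R3 + 3·R2.
R4 ← R4 − 86·R2.
R3 ← R3 / (2341/86).
R1 ← R1 − 126/43·R3.
R2 ← R2 + 137/86·R3.
Row 4 reduces to 0 = 2, a contradiction. The system is inconsistent.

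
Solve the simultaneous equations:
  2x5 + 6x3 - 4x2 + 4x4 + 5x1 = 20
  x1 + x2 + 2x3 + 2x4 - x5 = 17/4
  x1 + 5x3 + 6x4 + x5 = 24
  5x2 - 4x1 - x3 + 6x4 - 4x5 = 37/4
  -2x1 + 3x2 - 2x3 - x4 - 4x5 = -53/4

x1 = -1, x2 = -3/4, x3 = 1, x4 = 3, x5 = 2

Row-reduce the augmented matrix:
R1 ← R1 / (5).
R2 ← R2 − 1·R1.
R3 ← R3 − 1·R1.
R4 ← R4 + 4·R1.
R5 ← R5 + 2·R1.
R2 ← R2 / (9/5).
R1 ← R1 + 4/5·R2.
R3 ← R3 − 4/5·R2.
R4 ← R4 − 9/5·R2.
R5 ← R5 − 7/5·R2.
R3 ← R3 / (31/9).
R1 ← R1 − 14/9·R3.
R2 ← R2 − 4/9·R3.
R4 ← R4 − 3·R3.
R5 ← R5 + 2/9·R3.
R4 ← R4 / (122/31).
R1 ← R1 + 24/31·R4.
R2 ← R2 − 2/31·R4.
R3 ← R3 − 42/31·R4.
R5 ← R5 + 1/31·R4.
R5 ← R5 / (-125/61).
R1 ← R1 + 72/61·R5.
R2 ← R2 + 55/61·R5.
R3 ← R3 − 65/61·R5.
R4 ← R4 + 32/61·R5.
Reading off the reduced rows gives x1 = -1, x2 = -3/4, x3 = 1, x4 = 3, x5 = 2.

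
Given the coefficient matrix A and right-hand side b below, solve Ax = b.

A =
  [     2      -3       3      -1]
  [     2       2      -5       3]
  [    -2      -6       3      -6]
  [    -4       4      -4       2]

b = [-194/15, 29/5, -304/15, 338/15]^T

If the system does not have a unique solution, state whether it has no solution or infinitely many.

Row-reduce the augmented matrix:
R1 ← R1 / (2).
R2 ← R2 − 2·R1.
R3 ← R3 + 2·R1.
R4 ← R4 + 4·R1.
R2 ← R2 / (5).
R1 ← R1 + 3/2·R2.
R3 ← R3 + 9·R2.
R4 ← R4 + 2·R2.
R3 ← R3 / (-42/5).
R1 ← R1 + 9/10·R3.
R2 ← R2 + 8/5·R3.
R4 ← R4 + 6/5·R3.
R4 ← R4 / (11/7).
R1 ← R1 − 19/28·R4.
R2 ← R2 − 16/21·R4.
R3 ← R3 + 1/42·R4.
Reading off the reduced rows gives x_1 = -8/3, x_2 = 5/3, x_3 = 0, x_4 = 13/5.

x_1 = -8/3, x_2 = 5/3, x_3 = 0, x_4 = 13/5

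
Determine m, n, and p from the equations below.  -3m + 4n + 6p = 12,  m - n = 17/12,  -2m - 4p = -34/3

Row-reduce the augmented matrix:
R1 ← R1 / (-3).
R2 ← R2 − 1·R1.
R3 ← R3 + 2·R1.
R2 ← R2 / (1/3).
R1 ← R1 + 4/3·R2.
R3 ← R3 + 8/3·R2.
R3 ← R3 / (8).
R1 ← R1 − 6·R3.
R2 ← R2 − 6·R3.
Reading off the reduced rows gives m = -1/3, n = -7/4, p = 3.

m = -1/3, n = -7/4, p = 3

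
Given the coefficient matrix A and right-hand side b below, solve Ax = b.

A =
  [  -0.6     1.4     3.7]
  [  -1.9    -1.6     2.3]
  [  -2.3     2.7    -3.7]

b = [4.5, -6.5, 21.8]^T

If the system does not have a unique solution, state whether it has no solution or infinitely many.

x_1 = -2, x_2 = 5, x_3 = -1

Row-reduce the augmented matrix:
R1 ← R1 / (-3/5).
R2 ← R2 + 19/10·R1.
R3 ← R3 + 23/10·R1.
R2 ← R2 / (-181/30).
R1 ← R1 + 7/3·R2.
R3 ← R3 + 8/3·R2.
R3 ← R3 / (-49671/3620).
R1 ← R1 + 457/181·R3.
R2 ← R2 − 565/362·R3.
Reading off the reduced rows gives x_1 = -2, x_2 = 5, x_3 = -1.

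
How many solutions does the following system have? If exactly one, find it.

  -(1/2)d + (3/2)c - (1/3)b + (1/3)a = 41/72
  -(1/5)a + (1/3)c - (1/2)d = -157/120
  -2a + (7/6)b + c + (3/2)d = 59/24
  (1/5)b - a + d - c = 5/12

Row-reduce the augmented matrix:
R1 ← R1 / (1/3).
R2 ← R2 + 1/5·R1.
R3 ← R3 + 2·R1.
R4 ← R4 + 1·R1.
R2 ← R2 / (-1/5).
R1 ← R1 + 1·R2.
R3 ← R3 + 5/6·R2.
R4 ← R4 + 4/5·R2.
R3 ← R3 / (175/36).
R1 ← R1 + 5/3·R3.
R2 ← R2 + 37/6·R3.
R4 ← R4 + 43/30·R3.
R4 ← R4 / (5671/1750).
R1 ← R1 − 219/70·R4.
R2 ← R2 − 1107/175·R4.
R3 ← R3 − 66/175·R4.
Reading off the reduced rows gives a = 4/3, b = 0, c = 1, d = 11/4.

a = 4/3, b = 0, c = 1, d = 11/4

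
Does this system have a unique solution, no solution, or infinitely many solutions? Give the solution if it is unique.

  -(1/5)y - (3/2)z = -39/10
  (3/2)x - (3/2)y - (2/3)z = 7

Row-reduce:
Swap R1 and R2.
R1 ← R1 / (3/2).
R2 ← R2 / (-1/5).
R1 ← R1 + 1·R2.
Rank is 2 with 3 unknowns, leaving z free.

infinitely many solutions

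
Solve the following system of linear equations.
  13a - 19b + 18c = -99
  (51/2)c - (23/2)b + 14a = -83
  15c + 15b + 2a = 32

infinitely many solutions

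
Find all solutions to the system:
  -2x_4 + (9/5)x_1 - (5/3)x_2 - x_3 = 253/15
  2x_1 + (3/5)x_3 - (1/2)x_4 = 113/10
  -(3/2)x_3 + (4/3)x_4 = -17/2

Row-reduce:
R1 ← R1 / (9/5).
R2 ← R2 − 2·R1.
R2 ← R2 / (50/27).
R1 ← R1 + 25/27·R2.
R3 ← R3 / (-3/2).
R1 ← R1 − 3/10·R3.
R2 ← R2 − 231/250·R3.
Rank is 3 with 4 unknowns, leaving x_4 free.

infinitely many solutions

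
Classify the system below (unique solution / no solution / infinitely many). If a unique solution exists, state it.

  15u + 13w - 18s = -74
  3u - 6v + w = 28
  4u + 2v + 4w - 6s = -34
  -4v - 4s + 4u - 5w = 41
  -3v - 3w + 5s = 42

Row-reduce the augmented matrix:
R1 ← R1 / (15).
R2 ← R2 − 3·R1.
R3 ← R3 − 4·R1.
R4 ← R4 − 4·R1.
R2 ← R2 / (-6).
R3 ← R3 − 2·R2.
R4 ← R4 + 4·R2.
R5 ← R5 + 3·R2.
Swap R3 and R4.
R3 ← R3 / (-37/5).
R1 ← R1 − 13/15·R3.
R2 ← R2 − 4/15·R3.
R5 ← R5 + 11/5·R3.
Swap R4 and R5.
R4 ← R4 / (136/37).
R1 ← R1 + 154/111·R4.
R2 ← R2 + 73/111·R4.
R3 ← R3 − 8/37·R4.
R5 reduces to 0 = 0, so the extra equation is consistent.
Reading off the reduced rows gives u = 3, v = -4, w = -5, s = 3.

u = 3, v = -4, w = -5, s = 3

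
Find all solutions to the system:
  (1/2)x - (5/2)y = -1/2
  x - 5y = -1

Row-reduce:
R1 ← R1 / (1/2).
R2 ← R2 − 1·R1.
Rank is 1 with 2 unknowns, leaving y free.

infinitely many solutions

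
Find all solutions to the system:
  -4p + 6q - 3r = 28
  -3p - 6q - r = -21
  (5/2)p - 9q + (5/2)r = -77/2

infinitely many solutions

Row-reduce:
R1 ← R1 / (-4).
R2 ← R2 + 3·R1.
R3 ← R3 − 5/2·R1.
R2 ← R2 / (-21/2).
R1 ← R1 + 3/2·R2.
R3 ← R3 + 21/4·R2.
Rank is 2 with 3 unknowns, leaving r free.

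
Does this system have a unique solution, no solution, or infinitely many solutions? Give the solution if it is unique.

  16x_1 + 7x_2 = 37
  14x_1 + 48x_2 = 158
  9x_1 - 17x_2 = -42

Row-reduce the augmented matrix:
R1 ← R1 / (16).
R2 ← R2 − 14·R1.
R3 ← R3 − 9·R1.
R2 ← R2 / (335/8).
R1 ← R1 − 7/16·R2.
R3 ← R3 + 335/16·R2.
R3 reduces to 0 = 0, so the extra equation is consistent.
Reading off the reduced rows gives x_1 = 1, x_2 = 3.

x_1 = 1, x_2 = 3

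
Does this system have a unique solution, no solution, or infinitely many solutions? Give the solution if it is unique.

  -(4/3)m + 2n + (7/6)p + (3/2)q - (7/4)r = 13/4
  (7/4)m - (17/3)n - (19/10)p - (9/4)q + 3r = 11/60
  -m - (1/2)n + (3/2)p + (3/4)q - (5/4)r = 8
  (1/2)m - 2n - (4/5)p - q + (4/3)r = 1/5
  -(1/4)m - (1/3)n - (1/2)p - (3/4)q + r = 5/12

Row-reduce:
R1 ← R1 / (-4/3).
R2 ← R2 − 7/4·R1.
R3 ← R3 + 1·R1.
R4 ← R4 − 1/2·R1.
R5 ← R5 + 1/4·R1.
R2 ← R2 / (-73/24).
R1 ← R1 + 3/2·R2.
R3 ← R3 + 2·R2.
R4 ← R4 + 5/4·R2.
R5 ← R5 + 17/24·R2.
R3 ← R3 / (2533/2920).
R1 ← R1 + 253/365·R3.
R2 ← R2 − 177/1460·R3.
R4 ← R4 + 77/365·R3.
R5 ← R5 + 231/365·R3.
R4 ← R4 / (-1865/5066).
R1 ← R1 + 2883/2533·R4.
R2 ← R2 − 603/5066·R4.
R3 ← R3 + 555/2533·R4.
R5 ← R5 + 5595/5066·R4.
Rank is 4 with 5 unknowns, leaving r free.

infinitely many solutions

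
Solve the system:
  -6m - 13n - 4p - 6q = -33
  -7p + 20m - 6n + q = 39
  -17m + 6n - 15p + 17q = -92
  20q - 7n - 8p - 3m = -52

m = 3, n = 1, p = 2, q = -1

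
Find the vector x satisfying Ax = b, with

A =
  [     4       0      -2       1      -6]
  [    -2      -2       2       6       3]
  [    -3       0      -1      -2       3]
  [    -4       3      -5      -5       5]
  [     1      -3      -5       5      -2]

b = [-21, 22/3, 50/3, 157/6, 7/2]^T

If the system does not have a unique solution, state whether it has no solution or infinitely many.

Row-reduce the augmented matrix:
R1 ← R1 / (4).
R2 ← R2 + 2·R1.
R3 ← R3 + 3·R1.
R4 ← R4 + 4·R1.
R5 ← R5 − 1·R1.
R2 ← R2 / (-2).
R4 ← R4 − 3·R2.
R5 ← R5 + 3·R2.
R3 ← R3 / (-5/2).
R1 ← R1 + 1/2·R3.
R2 ← R2 + 1/2·R3.
R4 ← R4 + 11/2·R3.
R5 ← R5 + 6·R3.
R4 ← R4 / (17/2).
R1 ← R1 − 1/2·R4.
R2 ← R2 + 3·R4.
R3 ← R3 − 1/2·R4.
R5 ← R5 + 2·R4.
R5 ← R5 / (619/170).
R1 ← R1 + 227/170·R5.
R2 ← R2 − 189/170·R5.
R3 ← R3 − 79/170·R5.
R4 ← R4 − 23/85·R5.
Reading off the reduced rows gives x_1 = -4/3, x_2 = -5/2, x_3 = -5/3, x_4 = -1, x_5 = 3.

x_1 = -4/3, x_2 = -5/2, x_3 = -5/3, x_4 = -1, x_5 = 3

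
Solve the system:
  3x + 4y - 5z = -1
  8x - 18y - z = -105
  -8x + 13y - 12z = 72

Row-reduce the augmented matrix:
R1 ← R1 / (3).
R2 ← R2 − 8·R1.
R3 ← R3 + 8·R1.
R2 ← R2 / (-86/3).
R1 ← R1 − 4/3·R2.
R3 ← R3 − 71/3·R2.
R3 ← R3 / (-1303/86).
R1 ← R1 + 47/43·R3.
R2 ← R2 + 37/86·R3.
Reading off the reduced rows gives x = -4, y = 4, z = 1.

x = -4, y = 4, z = 1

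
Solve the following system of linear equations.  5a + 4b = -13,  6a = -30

Row-reduce the augmented matrix:
R1 ← R1 / (5).
R2 ← R2 − 6·R1.
R2 ← R2 / (-24/5).
R1 ← R1 − 4/5·R2.
Reading off the reduced rows gives a = -5, b = 3.

a = -5, b = 3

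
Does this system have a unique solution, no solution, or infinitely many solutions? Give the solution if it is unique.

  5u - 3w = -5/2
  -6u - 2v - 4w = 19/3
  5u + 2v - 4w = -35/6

Row-reduce the augmented matrix:
R1 ← R1 / (5).
R2 ← R2 + 6·R1.
R3 ← R3 − 5·R1.
R2 ← R2 / (-2).
R3 ← R3 − 2·R2.
R3 ← R3 / (-43/5).
R1 ← R1 + 3/5·R3.
R2 ← R2 − 19/5·R3.
Reading off the reduced rows gives u = -1/2, v = -5/3, w = 0.

u = -1/2, v = -5/3, w = 0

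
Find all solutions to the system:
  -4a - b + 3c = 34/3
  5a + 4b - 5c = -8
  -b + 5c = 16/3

a = -7/3, b = 3, c = 5/3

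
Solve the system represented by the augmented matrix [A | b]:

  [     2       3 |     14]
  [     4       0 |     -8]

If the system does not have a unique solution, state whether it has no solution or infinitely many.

x_1 = -2, x_2 = 6

Row-reduce the augmented matrix:
R1 ← R1 / (2).
R2 ← R2 − 4·R1.
R2 ← R2 / (-6).
R1 ← R1 − 3/2·R2.
Reading off the reduced rows gives x_1 = -2, x_2 = 6.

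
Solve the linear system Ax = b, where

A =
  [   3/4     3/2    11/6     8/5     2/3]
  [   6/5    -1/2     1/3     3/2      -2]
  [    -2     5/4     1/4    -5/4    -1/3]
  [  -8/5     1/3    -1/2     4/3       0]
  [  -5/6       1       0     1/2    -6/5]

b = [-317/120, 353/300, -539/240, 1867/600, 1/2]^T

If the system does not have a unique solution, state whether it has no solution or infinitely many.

Row-reduce the augmented matrix:
R1 ← R1 / (3/4).
R2 ← R2 − 6/5·R1.
R3 ← R3 + 2·R1.
R4 ← R4 + 8/5·R1.
R5 ← R5 + 5/6·R1.
R2 ← R2 / (-29/10).
R1 ← R1 − 2·R2.
R3 ← R3 − 21/4·R2.
R4 ← R4 − 53/15·R2.
R5 ← R5 − 8/3·R2.
R3 ← R3 / (451/1044).
R1 ← R1 − 170/261·R3.
R2 ← R2 − 26/29·R3.
R4 ← R4 − 127/522·R3.
R5 ← R5 + 277/783·R3.
R4 ← R4 / (19192/6765).
R1 ← R1 + 114/451·R4.
R2 ← R2 + 4313/2255·R4.
R3 ← R3 − 1146/451·R4.
R5 ← R5 − 9931/4510·R4.
R5 ← R5 / (-318681/47980).
R1 ← R1 − 11915/2399·R5.
R2 ← R2 − 137909/14394·R5.
R3 ← R3 + 22807/2399·R5.
R4 ← R4 + 5/14394·R5.
Reading off the reduced rows gives x_1 = -1/5, x_2 = -1/3, x_3 = -9/4, x_4 = 4/3, x_5 = 0.

x_1 = -1/5, x_2 = -1/3, x_3 = -9/4, x_4 = 4/3, x_5 = 0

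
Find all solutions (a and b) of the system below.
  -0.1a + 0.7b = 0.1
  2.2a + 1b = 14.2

a = 6, b = 1

From equation 2: b = 71/5 − 11/5·a.
Substitute into equation 1 and solve: a = 6.
Then b = 1.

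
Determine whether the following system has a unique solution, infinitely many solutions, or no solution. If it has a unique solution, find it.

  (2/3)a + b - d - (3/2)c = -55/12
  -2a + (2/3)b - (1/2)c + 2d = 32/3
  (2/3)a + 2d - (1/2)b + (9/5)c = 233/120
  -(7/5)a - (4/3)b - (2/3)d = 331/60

a = -11/4, b = -11/4, c = -2, d = 3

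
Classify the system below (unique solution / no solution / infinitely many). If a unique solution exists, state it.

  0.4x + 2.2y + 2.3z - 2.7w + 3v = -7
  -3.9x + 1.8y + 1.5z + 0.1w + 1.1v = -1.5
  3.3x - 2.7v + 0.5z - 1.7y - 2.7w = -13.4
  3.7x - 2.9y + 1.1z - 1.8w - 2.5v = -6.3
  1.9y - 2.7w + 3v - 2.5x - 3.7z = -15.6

Row-reduce the augmented matrix:
R1 ← R1 / (2/5).
R2 ← R2 + 39/10·R1.
R3 ← R3 − 33/10·R1.
R4 ← R4 − 37/10·R1.
R5 ← R5 + 5/2·R1.
R2 ← R2 / (93/4).
R1 ← R1 − 11/2·R2.
R3 ← R3 + 397/20·R2.
R4 ← R4 + 93/4·R2.
R5 ← R5 − 313/20·R2.
R3 ← R3 / (6049/3100).
R1 ← R1 − 14/155·R3.
R2 ← R2 − 319/310·R3.
R4 ← R4 − 15/4·R3.
R5 ← R5 + 16831/3100·R3.
R4 ← R4 / (142743/60490).
R1 ← R1 + 2516/6049·R4.
R2 ← R2 − 6470/18147·R4.
R3 ← R3 + 26179/18147·R4.
R5 ← R5 + 295037/30245·R4.
R5 ← R5 / (13810061/1427430).
R1 ← R1 − 132799/142743·R5.
R2 ← R2 − 708650/428229·R5.
R3 ← R3 − 462512/428229·R5.
R4 ← R4 − 184874/142743·R5.
Reading off the reduced rows gives x = 1, y = -1, z = 1, w = 5, v = 2.

x = 1, y = -1, z = 1, w = 5, v = 2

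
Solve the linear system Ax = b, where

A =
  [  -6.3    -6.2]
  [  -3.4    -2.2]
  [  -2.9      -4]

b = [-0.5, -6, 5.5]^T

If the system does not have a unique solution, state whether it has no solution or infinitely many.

Row-reduce the augmented matrix:
R1 ← R1 / (-63/10).
R2 ← R2 + 17/5·R1.
R3 ← R3 + 29/10·R1.
R2 ← R2 / (361/315).
R1 ← R1 − 62/63·R2.
R3 ← R3 + 361/315·R2.
R3 reduces to 0 = 0, so the extra equation is consistent.
Reading off the reduced rows gives x_1 = 5, x_2 = -5.

x_1 = 5, x_2 = -5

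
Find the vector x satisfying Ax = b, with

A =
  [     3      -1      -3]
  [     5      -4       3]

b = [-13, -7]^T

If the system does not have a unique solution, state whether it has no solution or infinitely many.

Row-reduce:
R1 ← R1 / (3).
R2 ← R2 − 5·R1.
R2 ← R2 / (-7/3).
R1 ← R1 + 1/3·R2.
Rank is 2 with 3 unknowns, leaving x_3 free.

infinitely many solutions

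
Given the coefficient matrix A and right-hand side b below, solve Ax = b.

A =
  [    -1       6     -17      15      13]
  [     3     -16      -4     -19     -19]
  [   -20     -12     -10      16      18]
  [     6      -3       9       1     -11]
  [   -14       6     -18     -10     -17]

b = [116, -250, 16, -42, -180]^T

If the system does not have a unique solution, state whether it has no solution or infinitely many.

x_1 = 3, x_2 = 5, x_3 = 2, x_4 = 3, x_5 = 6

Row-reduce the augmented matrix:
R1 ← R1 / (-1).
R2 ← R2 − 3·R1.
R3 ← R3 + 20·R1.
R4 ← R4 − 6·R1.
R5 ← R5 + 14·R1.
R2 ← R2 / (2).
R1 ← R1 + 6·R2.
R3 ← R3 + 132·R2.
R4 ← R4 − 33·R2.
R5 ← R5 + 78·R2.
R3 ← R3 / (-3300).
R1 ← R1 + 148·R3.
R2 ← R2 + 55/2·R3.
R4 ← R4 − 1629/2·R3.
R5 ← R5 + 1925·R3.
R4 ← R4 / (4247/275).
R1 ← R1 + 1009/825·R4.
R2 ← R2 − 16/15·R4.
R3 ← R3 + 358/825·R4.
R5 ← R5 + 124/3·R4.
R5 ← R5 / (-10855/274).
R1 ← R1 + 18747/16988·R5.
R2 ← R2 − 13669/16988·R5.
R3 ← R3 + 1021/4247·R5.
R4 ← R4 − 3377/16988·R5.
Reading off the reduced rows gives x_1 = 3, x_2 = 5, x_3 = 2, x_4 = 3, x_5 = 6.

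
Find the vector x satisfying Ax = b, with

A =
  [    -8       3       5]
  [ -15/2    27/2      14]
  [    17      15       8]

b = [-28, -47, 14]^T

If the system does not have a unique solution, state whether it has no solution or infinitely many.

no solution

Row-reduce:
R1 ← R1 / (-8).
R2 ← R2 + 15/2·R1.
R3 ← R3 − 17·R1.
R2 ← R2 / (171/16).
R1 ← R1 + 3/8·R2.
R3 ← R3 − 171/8·R2.
Row 3 reduces to 0 = -4, a contradiction. The system is inconsistent.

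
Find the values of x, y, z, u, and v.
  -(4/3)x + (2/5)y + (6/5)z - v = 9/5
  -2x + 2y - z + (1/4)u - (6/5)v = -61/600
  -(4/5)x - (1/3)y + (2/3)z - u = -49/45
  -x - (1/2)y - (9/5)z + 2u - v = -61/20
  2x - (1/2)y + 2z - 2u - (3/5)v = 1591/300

x = 3/2, y = 3/2, z = 5/3, u = 1/2, v = -6/5

Row-reduce the augmented matrix:
R1 ← R1 / (-4/3).
R2 ← R2 + 2·R1.
R3 ← R3 + 4/5·R1.
R4 ← R4 + 1·R1.
R5 ← R5 − 2·R1.
R2 ← R2 / (7/5).
R1 ← R1 + 3/10·R2.
R3 ← R3 + 43/75·R2.
R4 ← R4 + 4/5·R2.
R5 ← R5 − 1/10·R2.
R3 ← R3 / (-6/5).
R1 ← R1 + 3/2·R3.
R2 ← R2 + 2·R3.
R4 ← R4 + 43/10·R3.
R5 ← R5 − 4·R3.
R4 ← R4 / (27011/5040).
R1 ← R1 − 395/336·R4.
R2 ← R2 − 211/126·R4.
R3 ← R3 − 377/504·R4.
R5 ← R5 + 2525/504·R4.
R5 ← R5 / (-596057/270110).
R1 ← R1 − 13401/27011·R5.
R2 ← R2 + 4229/27011·R5.
R3 ← R3 + 12419/54022·R5.
R4 ← R4 + 67254/135055·R5.
Reading off the reduced rows gives x = 3/2, y = 3/2, z = 5/3, u = 1/2, v = -6/5.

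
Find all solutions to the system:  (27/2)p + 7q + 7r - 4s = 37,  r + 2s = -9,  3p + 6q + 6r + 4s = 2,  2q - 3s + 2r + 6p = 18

Row-reduce:
R1 ← R1 / (27/2).
R3 ← R3 − 3·R1.
R4 ← R4 − 6·R1.
Swap R2 and R3.
R2 ← R2 / (40/9).
R1 ← R1 − 14/27·R2.
R4 ← R4 + 10/9·R2.
R2 ← R2 − 1·R3.
Rank is 3 with 4 unknowns, leaving s free.

infinitely many solutions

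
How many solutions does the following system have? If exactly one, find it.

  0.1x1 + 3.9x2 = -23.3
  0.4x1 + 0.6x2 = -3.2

x1 = 1, x2 = -6

Row-reduce the augmented matrix:
R1 ← R1 / (1/10).
R2 ← R2 − 2/5·R1.
R2 ← R2 / (-15).
R1 ← R1 − 39·R2.
Reading off the reduced rows gives x1 = 1, x2 = -6.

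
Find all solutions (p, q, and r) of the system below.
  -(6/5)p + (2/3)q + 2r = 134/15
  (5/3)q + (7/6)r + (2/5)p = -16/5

infinitely many solutions

Row-reduce:
R1 ← R1 / (-6/5).
R2 ← R2 − 2/5·R1.
R2 ← R2 / (17/9).
R1 ← R1 + 5/9·R2.
Rank is 2 with 3 unknowns, leaving r free.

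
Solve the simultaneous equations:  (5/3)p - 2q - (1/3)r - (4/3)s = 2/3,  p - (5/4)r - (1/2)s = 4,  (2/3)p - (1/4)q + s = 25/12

infinitely many solutions

Row-reduce:
R1 ← R1 / (5/3).
R2 ← R2 − 1·R1.
R3 ← R3 − 2/3·R1.
R2 ← R2 / (6/5).
R1 ← R1 + 6/5·R2.
R3 ← R3 − 11/20·R2.
R3 ← R3 / (59/96).
R1 ← R1 + 5/4·R3.
R2 ← R2 + 7/8·R3.
Rank is 3 with 4 unknowns, leaving s free.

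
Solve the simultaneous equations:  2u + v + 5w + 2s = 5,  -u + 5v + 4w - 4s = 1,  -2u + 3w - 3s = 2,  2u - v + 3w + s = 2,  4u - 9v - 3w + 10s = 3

Row-reduce the augmented matrix:
R1 ← R1 / (2).
R2 ← R2 + 1·R1.
R3 ← R3 + 2·R1.
R4 ← R4 − 2·R1.
R5 ← R5 − 4·R1.
R2 ← R2 / (11/2).
R1 ← R1 − 1/2·R2.
R3 ← R3 − 1·R2.
R4 ← R4 + 2·R2.
R5 ← R5 + 11·R2.
R3 ← R3 / (75/11).
R1 ← R1 − 21/11·R3.
R2 ← R2 − 13/11·R3.
R4 ← R4 − 4/11·R3.
R4 ← R4 / (-31/15).
R1 ← R1 − 7/5·R4.
R2 ← R2 + 7/15·R4.
R3 ← R3 + 1/15·R4.
R5 reduces to 0 = 0, so the extra equation is consistent.
Reading off the reduced rows gives u = -1, v = 0, w = 1, s = 1.

u = -1, v = 0, w = 1, s = 1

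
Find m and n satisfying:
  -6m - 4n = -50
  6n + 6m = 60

Row-reduce the augmented matrix:
R1 ← R1 / (-6).
R2 ← R2 − 6·R1.
R2 ← R2 / (2).
R1 ← R1 − 2/3·R2.
Reading off the reduced rows gives m = 5, n = 5.

m = 5, n = 5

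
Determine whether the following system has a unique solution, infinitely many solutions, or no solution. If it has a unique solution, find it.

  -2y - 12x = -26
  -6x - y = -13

Row-reduce:
R1 ← R1 / (-12).
R2 ← R2 + 6·R1.
Rank is 1 with 2 unknowns, leaving y free.

infinitely many solutions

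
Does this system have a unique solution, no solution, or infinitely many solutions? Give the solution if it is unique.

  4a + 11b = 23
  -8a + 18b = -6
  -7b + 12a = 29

a = 3, b = 1

Row-reduce the augmented matrix:
R1 ← R1 / (4).
R2 ← R2 + 8·R1.
R3 ← R3 − 12·R1.
R2 ← R2 / (40).
R1 ← R1 − 11/4·R2.
R3 ← R3 + 40·R2.
R3 reduces to 0 = 0, so the extra equation is consistent.
Reading off the reduced rows gives a = 3, b = 1.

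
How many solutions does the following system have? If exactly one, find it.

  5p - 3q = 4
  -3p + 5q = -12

Row-reduce the augmented matrix:
R1 ← R1 / (5).
R2 ← R2 + 3·R1.
R2 ← R2 / (16/5).
R1 ← R1 + 3/5·R2.
Reading off the reduced rows gives p = -1, q = -3.

p = -1, q = -3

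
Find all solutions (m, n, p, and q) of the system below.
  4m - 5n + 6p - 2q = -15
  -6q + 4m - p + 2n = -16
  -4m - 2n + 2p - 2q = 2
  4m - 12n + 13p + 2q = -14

infinitely many solutions

Row-reduce:
R1 ← R1 / (4).
R2 ← R2 − 4·R1.
R3 ← R3 + 4·R1.
R4 ← R4 − 4·R1.
R2 ← R2 / (7).
R1 ← R1 + 5/4·R2.
R3 ← R3 + 7·R2.
R4 ← R4 + 7·R2.
R1 ← R1 − 1/4·R3.
R2 ← R2 + 1·R3.
Rank is 3 with 4 unknowns, leaving q free.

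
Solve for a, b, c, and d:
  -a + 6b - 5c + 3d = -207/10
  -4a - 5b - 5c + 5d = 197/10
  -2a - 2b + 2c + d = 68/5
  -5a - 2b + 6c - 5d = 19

a = -9/5, b = -3, c = 3/2, d = 1

Row-reduce the augmented matrix:
R1 ← R1 / (-1).
R2 ← R2 + 4·R1.
R3 ← R3 + 2·R1.
R4 ← R4 + 5·R1.
R2 ← R2 / (-29).
R1 ← R1 + 6·R2.
R3 ← R3 + 14·R2.
R4 ← R4 + 32·R2.
R3 ← R3 / (138/29).
R1 ← R1 − 55/29·R3.
R2 ← R2 + 15/29·R3.
R4 ← R4 − 419/29·R3.
R4 ← R4 / (-1015/138).
R1 ← R1 + 125/138·R4.
R2 ← R2 − 3/46·R4.
R3 ← R3 + 47/138·R4.
Reading off the reduced rows gives a = -9/5, b = -3, c = 3/2, d = 1.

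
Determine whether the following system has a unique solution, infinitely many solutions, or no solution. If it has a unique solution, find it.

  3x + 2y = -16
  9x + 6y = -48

infinitely many solutions

Row-reduce:
R1 ← R1 / (3).
R2 ← R2 − 9·R1.
Rank is 1 with 2 unknowns, leaving y free.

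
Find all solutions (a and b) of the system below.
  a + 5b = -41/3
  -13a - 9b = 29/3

a = 4/3, b = -3

From equation 1: a = -41/3 − 5·b.
Substitute into equation 2 and solve: b = -3.
Then a = 4/3.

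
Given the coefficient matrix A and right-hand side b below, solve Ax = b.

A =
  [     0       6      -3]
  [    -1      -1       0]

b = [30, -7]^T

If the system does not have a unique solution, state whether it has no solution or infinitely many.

infinitely many solutions

Row-reduce:
Swap R1 and R2.
R1 ← R1 / (-1).
R2 ← R2 / (6).
R1 ← R1 − 1·R2.
Rank is 2 with 3 unknowns, leaving x_3 free.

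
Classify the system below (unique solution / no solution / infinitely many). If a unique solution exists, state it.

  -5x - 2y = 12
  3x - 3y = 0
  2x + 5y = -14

no solution

Row-reduce:
R1 ← R1 / (-5).
R2 ← R2 − 3·R1.
R3 ← R3 − 2·R1.
R2 ← R2 / (-21/5).
R1 ← R1 − 2/5·R2.
R3 ← R3 − 21/5·R2.
Row 3 reduces to 0 = -2, a contradiction. The system is inconsistent.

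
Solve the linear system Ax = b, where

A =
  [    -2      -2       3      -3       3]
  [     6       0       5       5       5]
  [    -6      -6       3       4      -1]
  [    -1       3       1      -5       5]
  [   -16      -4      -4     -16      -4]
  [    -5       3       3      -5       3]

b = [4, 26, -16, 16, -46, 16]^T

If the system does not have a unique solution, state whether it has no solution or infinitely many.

Row-reduce:
R1 ← R1 / (-2).
R2 ← R2 − 6·R1.
R3 ← R3 + 6·R1.
R4 ← R4 + 1·R1.
R5 ← R5 + 16·R1.
R6 ← R6 + 5·R1.
R2 ← R2 / (-6).
R1 ← R1 − 1·R2.
R4 ← R4 − 4·R2.
R5 ← R5 − 12·R2.
R6 ← R6 − 8·R2.
R3 ← R3 / (-6).
R1 ← R1 − 5/6·R3.
R2 ← R2 + 7/3·R3.
R4 ← R4 − 53/6·R3.
R6 ← R6 − 85/6·R3.
R4 ← R4 / (467/36).
R1 ← R1 − 95/36·R4.
R2 ← R2 + 79/18·R4.
R3 ← R3 + 13/6·R4.
R6 ← R6 − 1003/36·R4.
Swap R5 and R6.
R5 ← R5 / (-2516/467).
R1 ← R1 + 80/467·R5.
R2 ← R2 − 428/467·R5.
R3 ← R3 − 631/467·R5.
R4 ← R4 + 68/467·R5.
Row 6 reduces to 0 = -2, a contradiction. The system is inconsistent.

no solution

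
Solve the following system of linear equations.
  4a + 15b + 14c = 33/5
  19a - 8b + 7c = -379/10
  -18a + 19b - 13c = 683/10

Row-reduce the augmented matrix:
R1 ← R1 / (4).
R2 ← R2 − 19·R1.
R3 ← R3 + 18·R1.
R2 ← R2 / (-317/4).
R1 ← R1 − 15/4·R2.
R3 ← R3 − 173/2·R2.
R3 ← R3 / (-4737/317).
R1 ← R1 − 217/317·R3.
R2 ← R2 − 238/317·R3.
Reading off the reduced rows gives a = -3/5, b = 2, c = -3/2.

a = -3/5, b = 2, c = -3/2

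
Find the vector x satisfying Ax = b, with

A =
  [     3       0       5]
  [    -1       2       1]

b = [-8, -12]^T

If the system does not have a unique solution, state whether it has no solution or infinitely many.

Row-reduce:
R1 ← R1 / (3).
R2 ← R2 + 1·R1.
R2 ← R2 / (2).
Rank is 2 with 3 unknowns, leaving x_3 free.

infinitely many solutions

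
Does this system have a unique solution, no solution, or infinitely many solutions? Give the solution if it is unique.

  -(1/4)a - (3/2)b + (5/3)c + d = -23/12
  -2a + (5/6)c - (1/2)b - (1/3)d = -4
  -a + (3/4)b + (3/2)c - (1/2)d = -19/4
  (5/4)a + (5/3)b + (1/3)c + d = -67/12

Row-reduce the augmented matrix:
R1 ← R1 / (-1/4).
R2 ← R2 + 2·R1.
R3 ← R3 + 1·R1.
R4 ← R4 − 5/4·R1.
R2 ← R2 / (23/2).
R1 ← R1 − 6·R2.
R3 ← R3 − 27/4·R2.
R4 ← R4 + 35/6·R2.
R3 ← R3 / (599/276).
R1 ← R1 + 10/69·R3.
R2 ← R2 + 25/23·R3.
R4 ← R4 − 107/46·R3.
R4 ← R4 / (7297/5391).
R1 ← R1 − 224/599·R4.
R2 ← R2 + 950/1797·R4.
R3 ← R3 − 108/599·R4.
Reading off the reduced rows gives a = 3, b = -3, c = -1, d = -4.

a = 3, b = -3, c = -1, d = -4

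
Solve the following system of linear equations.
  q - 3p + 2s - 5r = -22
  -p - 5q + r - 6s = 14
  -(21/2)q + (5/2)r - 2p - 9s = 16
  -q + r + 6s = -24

infinitely many solutions

Row-reduce:
R1 ← R1 / (-3).
R2 ← R2 + 1·R1.
R3 ← R3 + 2·R1.
R2 ← R2 / (-16/3).
R1 ← R1 + 1/3·R2.
R3 ← R3 + 67/6·R2.
R4 ← R4 + 1·R2.
R3 ← R3 / (1/4).
R1 ← R1 − 3/2·R3.
R2 ← R2 + 1/2·R3.
R4 ← R4 − 1/2·R3.
Rank is 3 with 4 unknowns, leaving s free.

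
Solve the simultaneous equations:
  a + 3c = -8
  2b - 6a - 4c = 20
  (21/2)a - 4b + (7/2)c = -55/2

no solution

Row-reduce:
R2 ← R2 + 6·R1.
R3 ← R3 − 21/2·R1.
R2 ← R2 / (2).
R3 ← R3 + 4·R2.
Row 3 reduces to 0 = 1/2, a contradiction. The system is inconsistent.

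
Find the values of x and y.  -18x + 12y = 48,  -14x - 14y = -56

Row-reduce the augmented matrix:
R1 ← R1 / (-18).
R2 ← R2 + 14·R1.
R2 ← R2 / (-70/3).
R1 ← R1 + 2/3·R2.
Reading off the reduced rows gives x = 0, y = 4.

x = 0, y = 4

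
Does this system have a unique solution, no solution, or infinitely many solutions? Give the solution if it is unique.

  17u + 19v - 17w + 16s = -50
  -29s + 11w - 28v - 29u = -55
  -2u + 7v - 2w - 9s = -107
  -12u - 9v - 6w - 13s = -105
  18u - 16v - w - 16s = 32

Row-reduce the augmented matrix:
R1 ← R1 / (17).
R2 ← R2 + 29·R1.
R3 ← R3 + 2·R1.
R4 ← R4 + 12·R1.
R5 ← R5 − 18·R1.
R2 ← R2 / (75/17).
R1 ← R1 − 19/17·R2.
R3 ← R3 − 157/17·R2.
R4 ← R4 − 75/17·R2.
R5 ← R5 + 614/17·R2.
R3 ← R3 / (842/25).
R1 ← R1 − 89/25·R3.
R2 ← R2 + 102/25·R3.
R5 ← R5 + 3259/25·R3.
Swap R4 and R5.
R4 ← R4 / (-25527/421).
R1 ← R1 − 736/421·R4.
R2 ← R2 + 1031/1263·R4.
R3 ← R3 + 133/1263·R4.
R5 reduces to 0 = 0, so the extra equation is consistent.
Reading off the reduced rows gives u = 3, v = -5, w = 6, s = 6.

u = 3, v = -5, w = 6, s = 6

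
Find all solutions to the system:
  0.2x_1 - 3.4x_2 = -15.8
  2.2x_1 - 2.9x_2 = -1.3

x_1 = 6, x_2 = 5

Row-reduce the augmented matrix:
R1 ← R1 / (1/5).
R2 ← R2 − 11/5·R1.
R2 ← R2 / (69/2).
R1 ← R1 + 17·R2.
Reading off the reduced rows gives x_1 = 6, x_2 = 5.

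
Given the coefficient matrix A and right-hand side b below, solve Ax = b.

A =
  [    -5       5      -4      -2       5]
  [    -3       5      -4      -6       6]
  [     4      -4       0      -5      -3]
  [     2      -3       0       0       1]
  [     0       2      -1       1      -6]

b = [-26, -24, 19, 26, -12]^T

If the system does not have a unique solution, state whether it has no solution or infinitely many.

x_1 = 6, x_2 = -4, x_3 = -5, x_4 = 3, x_5 = 2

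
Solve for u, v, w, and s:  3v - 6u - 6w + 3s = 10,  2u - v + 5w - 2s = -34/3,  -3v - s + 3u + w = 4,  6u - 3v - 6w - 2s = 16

u = 0, v = -8/3, w = -2, s = 2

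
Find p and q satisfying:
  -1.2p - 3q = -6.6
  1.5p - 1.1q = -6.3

Row-reduce the augmented matrix:
R1 ← R1 / (-6/5).
R2 ← R2 − 3/2·R1.
R2 ← R2 / (-97/20).
R1 ← R1 − 5/2·R2.
Reading off the reduced rows gives p = -2, q = 3.

p = -2, q = 3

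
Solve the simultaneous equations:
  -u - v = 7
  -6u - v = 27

u = -4, v = -3

Row-reduce the augmented matrix:
R1 ← R1 / (-1).
R2 ← R2 + 6·R1.
R2 ← R2 / (5).
R1 ← R1 − 1·R2.
Reading off the reduced rows gives u = -4, v = -3.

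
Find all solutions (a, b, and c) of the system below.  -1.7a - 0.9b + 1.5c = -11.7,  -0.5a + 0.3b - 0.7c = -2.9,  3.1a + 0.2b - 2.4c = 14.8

a = 6, b = 5, c = 2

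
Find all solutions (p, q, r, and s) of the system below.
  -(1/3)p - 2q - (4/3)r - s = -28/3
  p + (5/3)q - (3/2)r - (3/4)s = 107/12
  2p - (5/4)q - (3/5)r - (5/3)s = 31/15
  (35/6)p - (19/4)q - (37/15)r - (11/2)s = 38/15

Row-reduce:
R1 ← R1 / (-1/3).
R2 ← R2 − 1·R1.
R3 ← R3 − 2·R1.
R4 ← R4 − 35/6·R1.
R2 ← R2 / (-13/3).
R1 ← R1 − 6·R2.
R3 ← R3 + 53/4·R2.
R4 ← R4 + 159/4·R2.
R3 ← R3 / (4273/520).
R1 ← R1 + 47/13·R3.
R2 ← R2 − 33/26·R3.
R4 ← R4 − 12819/520·R3.
Row 4 reduces to 0 = 1, a contradiction. The system is inconsistent.

no solution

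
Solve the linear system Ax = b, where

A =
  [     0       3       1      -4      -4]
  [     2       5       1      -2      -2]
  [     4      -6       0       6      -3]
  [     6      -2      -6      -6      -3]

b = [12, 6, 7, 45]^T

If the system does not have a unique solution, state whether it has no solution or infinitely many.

infinitely many solutions

Row-reduce:
Swap R1 and R2.
R1 ← R1 / (2).
R3 ← R3 − 4·R1.
R4 ← R4 − 6·R1.
R2 ← R2 / (3).
R1 ← R1 − 5/2·R2.
R3 ← R3 + 16·R2.
R4 ← R4 + 17·R2.
R3 ← R3 / (10/3).
R1 ← R1 + 1/3·R3.
R2 ← R2 − 1/3·R3.
R4 ← R4 + 10/3·R3.
R4 ← R4 / (-34).
R1 ← R1 − 6/5·R4.
R2 ← R2 + 1/5·R4.
R3 ← R3 + 17/5·R4.
Rank is 4 with 5 unknowns, leaving x_5 free.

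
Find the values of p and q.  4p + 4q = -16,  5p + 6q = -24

p = 0, q = -4

Row-reduce the augmented matrix:
R1 ← R1 / (4).
R2 ← R2 − 5·R1.
R1 ← R1 − 1·R2.
Reading off the reduced rows gives p = 0, q = -4.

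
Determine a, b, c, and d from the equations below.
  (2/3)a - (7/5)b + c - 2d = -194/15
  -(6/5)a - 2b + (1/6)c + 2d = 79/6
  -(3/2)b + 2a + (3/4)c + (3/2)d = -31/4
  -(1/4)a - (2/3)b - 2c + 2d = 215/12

a = -5, b = -1, c = -5, d = 3

Row-reduce the augmented matrix:
R1 ← R1 / (2/3).
R2 ← R2 + 6/5·R1.
R3 ← R3 − 2·R1.
R4 ← R4 + 1/4·R1.
R2 ← R2 / (-113/25).
R1 ← R1 + 21/10·R2.
R3 ← R3 − 27/10·R2.
R4 ← R4 + 143/120·R2.
R3 ← R3 / (-243/226).
R1 ← R1 − 265/452·R3.
R2 ← R2 + 295/678·R3.
R4 ← R4 + 34879/16272·R3.
R4 ← R4 / (-132671/11664).
R1 ← R1 − 425/324·R4.
R2 ← R2 + 1115/486·R4.
R3 ← R3 + 493/81·R4.
Reading off the reduced rows gives a = -5, b = -1, c = -5, d = 3.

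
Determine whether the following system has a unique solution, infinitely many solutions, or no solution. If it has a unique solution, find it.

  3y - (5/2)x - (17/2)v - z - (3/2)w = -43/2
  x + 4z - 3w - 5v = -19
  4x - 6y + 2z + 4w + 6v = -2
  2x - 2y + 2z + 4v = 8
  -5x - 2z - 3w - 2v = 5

Row-reduce:
R1 ← R1 / (-5/2).
R2 ← R2 − 1·R1.
R3 ← R3 − 4·R1.
R4 ← R4 − 2·R1.
R5 ← R5 + 5·R1.
R2 ← R2 / (6/5).
R1 ← R1 + 6/5·R2.
R3 ← R3 + 6/5·R2.
R4 ← R4 − 2/5·R2.
R5 ← R5 + 6·R2.
R3 ← R3 / (4).
R1 ← R1 − 4·R3.
R2 ← R2 − 3·R3.
R5 ← R5 − 18·R3.
Swap R4 and R5.
R4 ← R4 / (-9).
R1 ← R1 + 1·R4.
R2 ← R2 + 3/2·R4.
R3 ← R3 + 1/2·R4.
Rank is 4 with 5 unknowns, leaving v free.

infinitely many solutions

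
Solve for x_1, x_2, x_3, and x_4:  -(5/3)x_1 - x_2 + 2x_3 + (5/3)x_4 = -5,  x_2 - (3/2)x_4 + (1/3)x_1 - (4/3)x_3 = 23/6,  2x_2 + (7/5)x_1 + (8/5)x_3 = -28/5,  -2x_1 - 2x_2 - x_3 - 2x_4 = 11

x_1 = 0, x_2 = -2, x_3 = -1, x_4 = -3

Row-reduce the augmented matrix:
R1 ← R1 / (-5/3).
R2 ← R2 − 1/3·R1.
R3 ← R3 − 7/5·R1.
R4 ← R4 + 2·R1.
R2 ← R2 / (4/5).
R1 ← R1 − 3/5·R2.
R3 ← R3 − 29/25·R2.
R4 ← R4 + 4/5·R2.
R3 ← R3 / (139/30).
R1 ← R1 + 1/2·R3.
R2 ← R2 + 7/6·R3.
R4 ← R4 + 13/3·R3.
R4 ← R4 / (-1265/556).
R1 ← R1 − 29/139·R4.
R2 ← R2 + 189/278·R4.
R3 ← R3 − 371/556·R4.
Reading off the reduced rows gives x_1 = 0, x_2 = -2, x_3 = -1, x_4 = -3.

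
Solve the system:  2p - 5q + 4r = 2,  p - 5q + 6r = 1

infinitely many solutions

Row-reduce:
R1 ← R1 / (2).
R2 ← R2 − 1·R1.
R2 ← R2 / (-5/2).
R1 ← R1 + 5/2·R2.
Rank is 2 with 3 unknowns, leaving r free.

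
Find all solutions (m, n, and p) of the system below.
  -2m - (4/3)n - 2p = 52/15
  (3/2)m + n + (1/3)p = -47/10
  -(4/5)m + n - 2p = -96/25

m = -11/5, n = -2, p = 9/5

Row-reduce the augmented matrix:
R1 ← R1 / (-2).
R2 ← R2 − 3/2·R1.
R3 ← R3 + 4/5·R1.
Swap R2 and R3.
R2 ← R2 / (23/15).
R1 ← R1 − 2/3·R2.
R3 ← R3 / (-7/6).
R1 ← R1 − 35/23·R3.
R2 ← R2 + 18/23·R3.
Reading off the reduced rows gives m = -11/5, n = -2, p = 9/5.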